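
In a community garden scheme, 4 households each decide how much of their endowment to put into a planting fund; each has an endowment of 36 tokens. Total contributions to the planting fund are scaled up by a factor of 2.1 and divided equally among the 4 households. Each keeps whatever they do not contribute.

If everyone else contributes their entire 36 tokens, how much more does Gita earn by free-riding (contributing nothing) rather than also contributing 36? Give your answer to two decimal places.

17.10 tokens

Switching from a contribution of 36 to 0 lets Gita keep an extra 36 tokens, but lowers the planting fund by 36, which costs Gita their own share of that drop: 2.1/4 × 36 = 18.90.
Net gain = 36 − 18.90 = 17.10. The private return per contributed unit (0.5250) is below 1, so free-riding is indeed the best response regardless of what the others do.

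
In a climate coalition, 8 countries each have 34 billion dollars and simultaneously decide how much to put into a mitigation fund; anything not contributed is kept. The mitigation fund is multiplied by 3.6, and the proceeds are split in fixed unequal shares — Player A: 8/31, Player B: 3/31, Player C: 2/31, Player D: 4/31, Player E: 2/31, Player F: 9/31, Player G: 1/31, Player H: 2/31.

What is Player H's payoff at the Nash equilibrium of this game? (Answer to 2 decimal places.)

Player j's private return per contributed unit is 3.6 × (j's share). Contributing is weakly dominant for j when that share is at least 1/3.6 = 0.2778, and contributing 0 is dominant otherwise.
The only share above 0.2778 is Player F's 9/31, contributing 34; the remaining 7 contribute 0. Total contributed: 34.
Player H keeps 34 and receives 3.6 × 34 × 2/31 = 7.90 from the mitigation fund, for a payoff of 41.90.

41.90 billion dollars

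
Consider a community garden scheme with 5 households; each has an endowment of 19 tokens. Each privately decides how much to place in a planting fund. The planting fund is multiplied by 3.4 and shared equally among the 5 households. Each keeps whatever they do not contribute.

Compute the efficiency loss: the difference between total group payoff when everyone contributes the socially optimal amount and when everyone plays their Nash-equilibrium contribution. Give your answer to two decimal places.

228.00 tokens

Each contributed unit returns 3.4/5 = 0.6800 to its contributor — below 1 — so contributing 0 is dominant for every player. At the Nash equilibrium everyone keeps their 19, and the group total is 5 × 19 = 95.
Each contributed unit returns 3.400 to the group as a whole (0.6800 to each of 5 players), which exceeds 1, so the social optimum is full contribution: group total = 3.400 × 95 = 323.00.
Efficiency loss = 323.00 − 95 = 228.00.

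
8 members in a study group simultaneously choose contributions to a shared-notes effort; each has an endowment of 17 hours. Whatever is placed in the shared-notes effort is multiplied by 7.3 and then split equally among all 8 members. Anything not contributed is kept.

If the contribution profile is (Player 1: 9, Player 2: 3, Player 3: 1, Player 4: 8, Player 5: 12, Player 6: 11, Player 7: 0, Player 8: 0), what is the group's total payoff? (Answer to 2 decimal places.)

Total contributed: 9 + 3 + 1 + 8 + 12 + 11 + 0 + 0 = 44; total kept: 8 × 17 − 44 = 92.
The shared-notes effort pays out 7.3 × 44 = 321.20 in aggregate.
Group total = 92 + 321.20 = 413.20.

413.20 hours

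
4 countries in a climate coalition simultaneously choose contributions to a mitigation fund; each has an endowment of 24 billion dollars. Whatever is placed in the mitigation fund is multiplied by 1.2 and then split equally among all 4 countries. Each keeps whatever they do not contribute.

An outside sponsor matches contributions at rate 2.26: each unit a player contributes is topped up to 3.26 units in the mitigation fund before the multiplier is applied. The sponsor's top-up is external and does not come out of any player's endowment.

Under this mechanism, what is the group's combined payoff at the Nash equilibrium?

Even with the mechanism, each unit contributed returns only 1.2 × 3.26 / 4 = 0.9780 per unit of net cost, so contributing nothing is still dominant.
Everyone keeps their endowment and the group total is 4 × 24 = 96.

96.00 billion dollars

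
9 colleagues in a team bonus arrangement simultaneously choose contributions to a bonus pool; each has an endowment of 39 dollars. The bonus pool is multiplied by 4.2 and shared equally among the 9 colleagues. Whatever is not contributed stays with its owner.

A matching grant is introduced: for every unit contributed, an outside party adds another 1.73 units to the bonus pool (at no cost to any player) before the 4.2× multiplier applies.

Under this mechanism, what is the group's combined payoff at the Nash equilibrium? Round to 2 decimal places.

4024.57 dollars

With the mechanism, a contributed unit returns 4.2 × 2.73 / 9 = 1.2740 per unit of net cost to the contributor — now above 1 — so contributing fully is weakly dominant for every player.
At the Nash equilibrium everyone contributes 39. Group total payoff = 4.2 × 2.73 × 351 = 4024.57.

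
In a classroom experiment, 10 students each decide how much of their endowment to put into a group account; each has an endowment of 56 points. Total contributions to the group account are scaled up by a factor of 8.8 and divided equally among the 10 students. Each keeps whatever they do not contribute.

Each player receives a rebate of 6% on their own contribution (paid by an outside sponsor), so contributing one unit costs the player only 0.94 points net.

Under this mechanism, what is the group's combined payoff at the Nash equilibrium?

560.00 points

The effective private return is (8.8/10) / 0.94 = 0.9362, which is still under 1, so the mechanism doesn't change anyone's dominant strategy: zero contribution.
At the Nash equilibrium no one contributes; group total payoff = 10 × 56 = 560.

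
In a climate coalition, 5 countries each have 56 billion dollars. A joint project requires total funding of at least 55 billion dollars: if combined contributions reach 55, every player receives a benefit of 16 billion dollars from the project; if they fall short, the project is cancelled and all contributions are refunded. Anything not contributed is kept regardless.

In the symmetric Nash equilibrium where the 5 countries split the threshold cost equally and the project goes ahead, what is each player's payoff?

Equal share of the threshold: 55/5 = 11.
At this profile no one gains by cutting their contribution: any cut drops the total below 55, the project is cancelled, contributions are refunded, and the deviator ends with 56, which is less than 56 − 11 + 16 = 61. Contributing more than 11 just wastes the excess. So contributing exactly 11 is a best response.
Each player's payoff: 56 − 11 + 16 = 61.

61 billion dollars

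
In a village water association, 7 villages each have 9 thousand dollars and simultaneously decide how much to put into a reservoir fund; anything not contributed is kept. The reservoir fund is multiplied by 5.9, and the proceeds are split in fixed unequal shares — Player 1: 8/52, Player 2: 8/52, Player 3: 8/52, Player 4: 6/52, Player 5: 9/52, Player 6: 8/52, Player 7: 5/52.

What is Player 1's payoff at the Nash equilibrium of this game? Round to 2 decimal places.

Player j's private return per contributed unit is 5.9 × (j's share). Contributing is weakly dominant for j when that share is at least 1/5.9 = 0.1695, and contributing 0 is dominant otherwise.
Only Player 5 (9/52) clears that bar, contributing 9; the remaining 6 contribute 0. Total contributed: 9.
Player 1 keeps 9 and receives 5.9 × 9 × 8/52 = 8.17 from the reservoir fund, for a payoff of 17.17.

17.17 thousand dollars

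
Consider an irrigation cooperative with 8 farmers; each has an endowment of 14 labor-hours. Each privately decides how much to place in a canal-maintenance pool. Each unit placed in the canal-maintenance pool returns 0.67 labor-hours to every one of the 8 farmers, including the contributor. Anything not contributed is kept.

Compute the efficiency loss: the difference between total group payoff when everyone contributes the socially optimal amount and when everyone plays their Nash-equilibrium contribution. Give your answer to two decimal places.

The private return per contributed unit is 0.67 < 1, so contributing 0 is dominant for every player. At the Nash equilibrium everyone keeps their 14, and the group total is 8 × 14 = 112.
Each contributed unit returns 5.360 to the group as a whole (0.67 to each of 8 players), which exceeds 1, so the social optimum is full contribution: group total = 5.360 × 112 = 600.32.
Efficiency loss = 600.32 − 112 = 488.32.

488.32 labor-hours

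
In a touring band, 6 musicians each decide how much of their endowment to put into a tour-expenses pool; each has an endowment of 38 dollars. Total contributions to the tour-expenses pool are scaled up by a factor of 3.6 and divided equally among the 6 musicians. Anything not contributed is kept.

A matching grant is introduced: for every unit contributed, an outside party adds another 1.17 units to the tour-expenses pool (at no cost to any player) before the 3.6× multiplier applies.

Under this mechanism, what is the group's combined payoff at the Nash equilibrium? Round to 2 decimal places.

1781.14 dollars

With the mechanism, a contributed unit returns 3.6 × 2.17 / 6 = 1.3020 per unit of net cost to the contributor — now above 1 — so contributing fully is weakly dominant for every player.
At the Nash equilibrium everyone contributes 38. Group total payoff = 3.6 × 2.17 × 228 = 1781.14.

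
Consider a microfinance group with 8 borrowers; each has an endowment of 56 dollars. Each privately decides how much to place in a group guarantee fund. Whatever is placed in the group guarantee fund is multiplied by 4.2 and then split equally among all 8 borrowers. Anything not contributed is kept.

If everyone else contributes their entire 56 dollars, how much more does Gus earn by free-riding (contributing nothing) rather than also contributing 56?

Switching from a contribution of 56 to 0 lets Gus keep an extra 56 dollars, but lowers the group guarantee fund by 56, which costs Gus their own share of that drop: 4.2/8 × 56 = 29.40.
Net gain = 56 − 29.40 = 26.60. The private return per contributed unit (0.5250) is below 1, so free-riding is indeed the best response regardless of what the others do.

26.60 dollars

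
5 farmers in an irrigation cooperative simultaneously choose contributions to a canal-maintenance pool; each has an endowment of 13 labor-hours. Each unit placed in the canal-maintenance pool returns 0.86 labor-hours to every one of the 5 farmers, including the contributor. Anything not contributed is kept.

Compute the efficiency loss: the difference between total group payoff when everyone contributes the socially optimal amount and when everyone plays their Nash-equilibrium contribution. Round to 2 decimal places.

The private return per contributed unit is 0.86 < 1, so contributing 0 is dominant for every player. At the Nash equilibrium everyone keeps their 13, and the group total is 5 × 13 = 65.
Each contributed unit returns 4.300 to the group as a whole (0.86 to each of 5 players), which exceeds 1, so the social optimum is full contribution: group total = 4.300 × 65 = 279.50.
Efficiency loss = 279.50 − 65 = 214.50.

214.50 labor-hours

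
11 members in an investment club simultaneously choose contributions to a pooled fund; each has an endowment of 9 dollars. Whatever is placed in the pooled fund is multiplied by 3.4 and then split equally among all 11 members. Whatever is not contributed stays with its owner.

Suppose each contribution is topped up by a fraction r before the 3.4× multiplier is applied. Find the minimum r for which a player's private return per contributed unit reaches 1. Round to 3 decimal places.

2.235

With matching at rate r, one contributed unit becomes (1 + r) in the pooled fund and returns 3.4 × (1 + r) / 11 to the contributor.
Setting this equal to 1: 1 + r = 11/3.4 = 3.2353.
So the minimum matching rate is r = 3.2353 − 1 = 2.235.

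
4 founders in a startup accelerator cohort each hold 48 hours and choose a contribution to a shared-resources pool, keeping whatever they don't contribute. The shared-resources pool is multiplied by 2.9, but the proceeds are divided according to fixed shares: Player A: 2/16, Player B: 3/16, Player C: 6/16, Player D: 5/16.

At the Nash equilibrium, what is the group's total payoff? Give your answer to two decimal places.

283.20 hours

A player with share s gets back 2.9·s per unit contributed, so full contribution is dominant for anyone with s > 1/2.9 = 0.3448 and zero contribution is dominant for anyone below.
The only share above 0.3448 is Player C's 6/16, contributing 48; the remaining 3 contribute 0. Total contributed: 48.
The shared-resources pool pays out 2.9 × 48 = 139.20 in total (split across the unequal shares, but the aggregate is all that matters for the group sum).
The 3 free-riders keep 48 each, adding 144. Group total = 144 + 139.20 = 283.20.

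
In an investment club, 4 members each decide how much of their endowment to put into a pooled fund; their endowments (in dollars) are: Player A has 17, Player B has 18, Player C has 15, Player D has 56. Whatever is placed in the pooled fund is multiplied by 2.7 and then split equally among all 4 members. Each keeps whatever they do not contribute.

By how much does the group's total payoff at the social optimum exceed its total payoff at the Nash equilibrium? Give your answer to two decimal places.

180.20 dollars

The private return per contributed unit is 2.7/4 = 0.6750 < 1 for every player regardless of endowment, so the Nash equilibrium is zero contribution and the group total is Σ E_j = 17 + 18 + 15 + 56 = 106.
Each contributed unit returns 2.700 to the group, so the social optimum is full contribution by everyone: group total = 2.700 × 106 = 286.20.
Efficiency loss = (2.700 − 1) × 106 = 180.20.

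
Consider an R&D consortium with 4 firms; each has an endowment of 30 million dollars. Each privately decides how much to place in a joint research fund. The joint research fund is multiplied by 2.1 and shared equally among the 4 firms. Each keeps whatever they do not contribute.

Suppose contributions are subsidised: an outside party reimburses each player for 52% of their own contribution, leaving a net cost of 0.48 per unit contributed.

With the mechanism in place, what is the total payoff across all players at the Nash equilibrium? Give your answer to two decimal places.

314.40 million dollars

With the mechanism, a contributed unit returns (2.1/4) / 0.48 = 1.0938 per unit of net cost to the contributor — now above 1 — so contributing fully is weakly dominant for every player.
At the Nash equilibrium everyone contributes 30. Group total payoff = 4 × (30 × 0.52 + 2.1 × 30) = 314.40.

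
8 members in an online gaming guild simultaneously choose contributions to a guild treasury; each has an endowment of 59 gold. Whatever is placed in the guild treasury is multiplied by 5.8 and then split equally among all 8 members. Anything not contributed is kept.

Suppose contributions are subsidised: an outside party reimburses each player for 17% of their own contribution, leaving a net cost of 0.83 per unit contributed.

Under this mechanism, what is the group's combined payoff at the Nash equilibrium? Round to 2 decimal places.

472.00 gold

The effective private return is (5.8/8) / 0.83 = 0.8735, which is still under 1, so the mechanism doesn't change anyone's dominant strategy: zero contribution.
Everyone keeps their endowment and the group total is 8 × 59 = 472.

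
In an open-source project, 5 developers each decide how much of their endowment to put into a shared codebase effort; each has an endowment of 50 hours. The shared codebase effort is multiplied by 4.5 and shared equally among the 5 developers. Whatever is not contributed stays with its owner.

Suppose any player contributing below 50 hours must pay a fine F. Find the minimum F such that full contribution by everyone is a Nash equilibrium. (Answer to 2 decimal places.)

Given the others contribute fully, the best deviation is to contribute 0 (any partial contribution still incurs the fine and gives up units whose private return 0.9000 is below 1).
Deviating from 50 to 0 saves 50 hours but forfeits the deviator's share of the drop in the shared codebase effort: 4.5/5 × 50 = 45.00.
So the deviation gain is 50 − 45.00 = 5.00, and the fine must be at least 5.00 hours to wipe it out.

5.00 hours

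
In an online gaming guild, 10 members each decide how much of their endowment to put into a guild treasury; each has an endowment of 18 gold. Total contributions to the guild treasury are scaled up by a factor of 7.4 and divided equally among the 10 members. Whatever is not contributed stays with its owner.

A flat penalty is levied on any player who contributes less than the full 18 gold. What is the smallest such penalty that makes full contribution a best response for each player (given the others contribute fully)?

4.68 gold

Given the others contribute fully, the best deviation is to contribute 0 (any partial contribution still incurs the fine and gives up units whose private return 0.7400 is below 1).
Deviating from 18 to 0 saves 18 gold but forfeits the deviator's share of the drop in the guild treasury: 7.4/10 × 18 = 13.32.
So the deviation gain is 18 − 13.32 = 4.68, and the fine must be at least 4.68 gold to wipe it out.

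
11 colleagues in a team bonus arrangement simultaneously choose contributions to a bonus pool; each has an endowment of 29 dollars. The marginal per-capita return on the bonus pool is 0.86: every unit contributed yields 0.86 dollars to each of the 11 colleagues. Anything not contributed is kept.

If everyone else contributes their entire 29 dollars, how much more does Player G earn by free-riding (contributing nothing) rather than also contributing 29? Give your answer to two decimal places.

4.06 dollars

Switching from a contribution of 29 to 0 lets Player G keep an extra 29 dollars, but lowers the bonus pool by 29, which costs Player G their own share of that drop: 0.86 × 29 = 24.94.
Net gain = 29 − 24.94 = 4.06. The private return per contributed unit (0.86) is below 1, so free-riding is indeed the best response regardless of what the others do.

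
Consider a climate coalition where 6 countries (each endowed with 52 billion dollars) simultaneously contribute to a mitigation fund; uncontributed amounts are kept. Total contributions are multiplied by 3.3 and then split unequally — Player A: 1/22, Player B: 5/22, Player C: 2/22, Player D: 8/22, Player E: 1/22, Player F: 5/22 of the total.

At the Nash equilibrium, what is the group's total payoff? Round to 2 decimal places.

Player j's private return per contributed unit is 3.3 × (j's share). Contributing is weakly dominant for j when that share is at least 1/3.3 = 0.3030, and contributing 0 is dominant otherwise.
The only share above 0.3030 is Player D's 8/22, contributing 52; the remaining 5 contribute 0. Total contributed: 52.
The mitigation fund pays out 3.3 × 52 = 171.60 in total (split across the unequal shares, but the aggregate is all that matters for the group sum).
The 5 free-riders keep 52 each, adding 260. Group total = 260 + 171.60 = 431.60.

431.60 billion dollars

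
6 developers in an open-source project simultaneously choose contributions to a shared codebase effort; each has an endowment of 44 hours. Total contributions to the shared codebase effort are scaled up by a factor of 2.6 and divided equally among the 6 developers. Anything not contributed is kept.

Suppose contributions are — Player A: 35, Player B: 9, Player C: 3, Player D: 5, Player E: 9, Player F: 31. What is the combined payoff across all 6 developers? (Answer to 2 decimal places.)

411.20 hours

Total contributed: 35 + 9 + 3 + 5 + 9 + 31 = 92; total kept: 6 × 44 − 92 = 172.
The shared codebase effort pays out 2.6 × 92 = 239.20 in aggregate.
Group total = 172 + 239.20 = 411.20.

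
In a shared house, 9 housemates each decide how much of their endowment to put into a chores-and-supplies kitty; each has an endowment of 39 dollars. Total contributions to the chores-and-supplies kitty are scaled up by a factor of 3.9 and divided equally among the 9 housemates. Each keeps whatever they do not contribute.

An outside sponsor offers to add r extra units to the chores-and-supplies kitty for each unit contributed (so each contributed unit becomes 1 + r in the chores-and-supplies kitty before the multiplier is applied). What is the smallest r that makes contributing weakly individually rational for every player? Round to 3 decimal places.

1.308

With matching at rate r, one contributed unit becomes (1 + r) in the chores-and-supplies kitty and returns 3.9 × (1 + r) / 9 to the contributor.
Setting this equal to 1: 1 + r = 9/3.9 = 2.3077.
So the minimum matching rate is r = 2.3077 − 1 = 1.308.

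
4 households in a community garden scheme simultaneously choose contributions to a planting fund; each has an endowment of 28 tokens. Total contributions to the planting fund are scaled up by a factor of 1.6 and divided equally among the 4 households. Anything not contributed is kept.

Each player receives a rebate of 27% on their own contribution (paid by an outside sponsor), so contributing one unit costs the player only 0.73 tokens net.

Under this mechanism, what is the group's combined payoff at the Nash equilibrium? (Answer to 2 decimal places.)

With the mechanism, a contributed unit returns (1.6/4) / 0.73 = 0.5479 per unit of net cost — still below 1 — so contributing 0 remains dominant for every player.
At the Nash equilibrium no one contributes; group total payoff = 4 × 28 = 112.

112.00 tokens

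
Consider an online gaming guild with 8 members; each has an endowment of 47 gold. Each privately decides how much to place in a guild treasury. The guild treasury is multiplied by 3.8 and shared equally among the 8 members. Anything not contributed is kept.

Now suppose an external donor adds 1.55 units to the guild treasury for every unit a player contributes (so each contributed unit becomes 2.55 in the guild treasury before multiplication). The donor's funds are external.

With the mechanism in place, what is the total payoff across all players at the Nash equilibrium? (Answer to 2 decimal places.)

Under the mechanism each unit contributed yields 3.8 × 2.55 / 8 = 1.2113 back to its contributor per unit of net cost, which exceeds 1, making full contribution the dominant choice for everyone.
At the Nash equilibrium everyone contributes 47. Group total payoff = 3.8 × 2.55 × 376 = 3643.44.

3643.44 gold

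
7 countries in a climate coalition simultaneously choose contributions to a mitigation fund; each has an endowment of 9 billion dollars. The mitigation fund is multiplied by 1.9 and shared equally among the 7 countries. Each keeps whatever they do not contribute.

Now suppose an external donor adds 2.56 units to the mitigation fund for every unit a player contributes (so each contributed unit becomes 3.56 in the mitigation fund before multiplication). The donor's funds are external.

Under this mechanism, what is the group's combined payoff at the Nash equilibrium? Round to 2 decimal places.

63.00 billion dollars

Even with the mechanism, each unit contributed returns only 1.9 × 3.56 / 7 = 0.9663 per unit of net cost, so contributing nothing is still dominant.
At the Nash equilibrium no one contributes; group total payoff = 7 × 9 = 63.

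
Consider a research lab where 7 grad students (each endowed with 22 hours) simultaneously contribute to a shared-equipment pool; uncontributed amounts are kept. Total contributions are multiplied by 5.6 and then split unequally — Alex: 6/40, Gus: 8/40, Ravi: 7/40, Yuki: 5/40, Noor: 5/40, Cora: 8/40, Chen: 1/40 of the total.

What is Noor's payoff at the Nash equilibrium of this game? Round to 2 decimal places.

A player with share s gets back 5.6·s per unit contributed, so full contribution is dominant for anyone with s > 1/5.6 = 0.1786 and zero contribution is dominant for anyone below.
Gus and Cora clear that bar, contributing 22 each; the remaining 5 contribute 0. Total contributed: 44.
Noor keeps 22 and receives 5.6 × 44 × 5/40 = 30.80 from the shared-equipment pool, for a payoff of 52.80.

52.80 hours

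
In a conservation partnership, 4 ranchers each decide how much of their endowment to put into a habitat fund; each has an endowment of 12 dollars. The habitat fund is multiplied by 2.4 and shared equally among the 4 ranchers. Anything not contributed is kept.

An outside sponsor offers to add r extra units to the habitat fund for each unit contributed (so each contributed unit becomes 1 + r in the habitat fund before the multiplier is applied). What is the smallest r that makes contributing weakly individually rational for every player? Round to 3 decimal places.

0.667

With matching at rate r, one contributed unit becomes (1 + r) in the habitat fund and returns 2.4 × (1 + r) / 4 to the contributor.
Setting this equal to 1: 1 + r = 4/2.4 = 1.6667.
So the minimum matching rate is r = 1.6667 − 1 = 0.667.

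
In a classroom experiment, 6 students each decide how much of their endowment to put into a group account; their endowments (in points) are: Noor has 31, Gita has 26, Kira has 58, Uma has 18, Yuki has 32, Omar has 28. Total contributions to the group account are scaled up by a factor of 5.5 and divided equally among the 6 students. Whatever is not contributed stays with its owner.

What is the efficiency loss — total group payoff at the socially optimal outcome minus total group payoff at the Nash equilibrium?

868.50 points

The private return per contributed unit is 5.5/6 = 0.9167 < 1 for every player regardless of endowment, so the Nash equilibrium is zero contribution and the group total is Σ E_j = 31 + 26 + 58 + 18 + 32 + 28 = 193.
Each contributed unit returns 5.500 to the group, so the social optimum is full contribution by everyone: group total = 5.500 × 193 = 1061.50.
Efficiency loss = (5.500 − 1) × 193 = 868.50.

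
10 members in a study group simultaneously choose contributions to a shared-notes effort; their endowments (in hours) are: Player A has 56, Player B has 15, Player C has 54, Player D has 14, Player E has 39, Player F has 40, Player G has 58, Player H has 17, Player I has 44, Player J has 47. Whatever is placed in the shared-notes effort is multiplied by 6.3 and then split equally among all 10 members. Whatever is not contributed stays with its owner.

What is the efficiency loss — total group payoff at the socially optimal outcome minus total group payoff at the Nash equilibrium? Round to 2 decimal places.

The private return per contributed unit is 6.3/10 = 0.6300 < 1 for every player regardless of endowment, so the Nash equilibrium is zero contribution and the group total is Σ E_j = 56 + 15 + 54 + 14 + 39 + 40 + 58 + 17 + 44 + 47 = 384.
Each contributed unit returns 6.300 to the group, so the social optimum is full contribution by everyone: group total = 6.300 × 384 = 2419.20.
Efficiency loss = (6.300 − 1) × 384 = 2035.20.

2035.20 hours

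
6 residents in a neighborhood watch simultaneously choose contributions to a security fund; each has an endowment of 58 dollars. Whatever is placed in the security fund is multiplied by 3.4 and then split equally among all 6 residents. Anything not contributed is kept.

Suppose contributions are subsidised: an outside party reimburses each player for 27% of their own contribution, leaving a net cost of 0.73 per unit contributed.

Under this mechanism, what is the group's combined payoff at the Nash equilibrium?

The effective private return is (3.4/6) / 0.73 = 0.7763, which is still under 1, so the mechanism doesn't change anyone's dominant strategy: zero contribution.
Everyone keeps their endowment and the group total is 6 × 58 = 348.

348.00 dollars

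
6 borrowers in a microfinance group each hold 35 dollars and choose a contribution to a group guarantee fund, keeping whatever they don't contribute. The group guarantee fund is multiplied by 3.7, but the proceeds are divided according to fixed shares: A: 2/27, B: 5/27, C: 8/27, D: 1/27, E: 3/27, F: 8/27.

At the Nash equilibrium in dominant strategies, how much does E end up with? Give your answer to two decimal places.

63.78 dollars

Player j's private return per contributed unit is 3.7 × (j's share). Contributing is weakly dominant for j when that share is at least 1/3.7 = 0.2703, and contributing 0 is dominant otherwise.
The shares above 0.2703 belong to C and F, contributing 35 each; the remaining 4 contribute 0. Total contributed: 70.
E keeps 35 and receives 3.7 × 70 × 3/27 = 28.78 from the group guarantee fund, for a payoff of 63.78.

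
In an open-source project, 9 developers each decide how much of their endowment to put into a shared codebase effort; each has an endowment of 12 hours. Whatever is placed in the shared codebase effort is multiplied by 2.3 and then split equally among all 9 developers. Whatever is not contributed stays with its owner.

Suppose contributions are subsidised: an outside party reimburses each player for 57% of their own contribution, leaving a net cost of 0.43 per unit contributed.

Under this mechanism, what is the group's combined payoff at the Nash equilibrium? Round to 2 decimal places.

108.00 hours

With the mechanism, a contributed unit returns (2.3/9) / 0.43 = 0.5943 per unit of net cost — still below 1 — so contributing 0 remains dominant for every player.
At the Nash equilibrium no one contributes; group total payoff = 9 × 12 = 108.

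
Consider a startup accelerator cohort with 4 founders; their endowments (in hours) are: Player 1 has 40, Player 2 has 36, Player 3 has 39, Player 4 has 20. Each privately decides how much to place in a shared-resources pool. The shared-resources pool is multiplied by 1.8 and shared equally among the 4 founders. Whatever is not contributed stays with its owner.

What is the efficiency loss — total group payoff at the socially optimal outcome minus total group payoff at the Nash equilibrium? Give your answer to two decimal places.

108.00 hours

The private return per contributed unit is 1.8/4 = 0.4500 < 1 for every player regardless of endowment, so the Nash equilibrium is zero contribution and the group total is Σ E_j = 40 + 36 + 39 + 20 = 135.
Each contributed unit returns 1.800 to the group, so the social optimum is full contribution by everyone: group total = 1.800 × 135 = 243.00.
Efficiency loss = (1.800 − 1) × 135 = 108.00.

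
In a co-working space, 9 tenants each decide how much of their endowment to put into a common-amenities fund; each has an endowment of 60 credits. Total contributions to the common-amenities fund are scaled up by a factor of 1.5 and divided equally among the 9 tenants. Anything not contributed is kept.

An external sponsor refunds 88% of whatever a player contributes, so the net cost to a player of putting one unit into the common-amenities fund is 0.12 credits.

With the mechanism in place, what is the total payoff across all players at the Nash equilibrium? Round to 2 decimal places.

1285.20 credits

Under the mechanism each unit contributed yields (1.5/9) / 0.12 = 1.3889 back to its contributor per unit of net cost, which exceeds 1, making full contribution the dominant choice for everyone.
So the Nash equilibrium is full contribution by all 9; the group earns 9 × (60 × 0.88 + 1.5 × 60) = 1285.20.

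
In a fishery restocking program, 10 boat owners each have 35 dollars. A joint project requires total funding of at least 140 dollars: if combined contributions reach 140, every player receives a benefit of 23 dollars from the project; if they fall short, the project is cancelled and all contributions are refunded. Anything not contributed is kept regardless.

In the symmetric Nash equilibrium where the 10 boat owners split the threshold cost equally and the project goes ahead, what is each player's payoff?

Equal share of the threshold: 140/10 = 14.
At this profile no one gains by cutting their contribution: any cut drops the total below 140, the project is cancelled, contributions are refunded, and the deviator ends with 35, which is less than 35 − 14 + 23 = 44. Contributing more than 14 just wastes the excess. So contributing exactly 14 is a best response.
Each player's payoff: 35 − 14 + 23 = 44.

44 dollars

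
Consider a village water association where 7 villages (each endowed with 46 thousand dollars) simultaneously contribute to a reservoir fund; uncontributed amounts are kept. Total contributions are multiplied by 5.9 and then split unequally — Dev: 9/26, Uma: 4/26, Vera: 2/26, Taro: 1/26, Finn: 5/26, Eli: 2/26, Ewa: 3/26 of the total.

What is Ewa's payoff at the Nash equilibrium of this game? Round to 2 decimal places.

Player j's private return per contributed unit is 5.9 × (j's share). Contributing is weakly dominant for j when that share is at least 1/5.9 = 0.1695, and contributing 0 is dominant otherwise.
Dev and Finn are above the threshold, contributing 46 each; the remaining 5 contribute 0. Total contributed: 92.
Ewa keeps 46 and receives 5.9 × 92 × 3/26 = 62.63 from the reservoir fund, for a payoff of 108.63.

108.63 thousand dollars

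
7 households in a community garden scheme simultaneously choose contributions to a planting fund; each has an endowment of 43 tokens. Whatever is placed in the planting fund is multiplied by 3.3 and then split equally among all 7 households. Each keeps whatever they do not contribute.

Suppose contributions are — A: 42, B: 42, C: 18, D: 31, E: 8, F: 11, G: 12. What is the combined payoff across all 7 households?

678.20 tokens

Total contributed: 42 + 42 + 18 + 31 + 8 + 11 + 12 = 164; total kept: 7 × 43 − 164 = 137.
The planting fund pays out 3.3 × 164 = 541.20 in aggregate.
Group total = 137 + 541.20 = 678.20.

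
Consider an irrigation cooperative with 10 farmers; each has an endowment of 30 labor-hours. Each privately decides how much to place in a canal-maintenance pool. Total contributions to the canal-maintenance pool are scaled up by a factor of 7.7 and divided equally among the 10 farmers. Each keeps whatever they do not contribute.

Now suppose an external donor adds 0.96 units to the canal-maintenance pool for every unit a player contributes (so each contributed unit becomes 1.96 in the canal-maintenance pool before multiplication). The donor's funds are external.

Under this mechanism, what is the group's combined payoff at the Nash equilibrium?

4527.60 labor-hours

The effective private return per unit is now 7.7 × 1.96 / 10 = 1.5092 > 1, so every player's dominant strategy flips to full contribution.
So the Nash equilibrium is full contribution by all 10; the group earns 7.7 × 1.96 × 300 = 4527.60.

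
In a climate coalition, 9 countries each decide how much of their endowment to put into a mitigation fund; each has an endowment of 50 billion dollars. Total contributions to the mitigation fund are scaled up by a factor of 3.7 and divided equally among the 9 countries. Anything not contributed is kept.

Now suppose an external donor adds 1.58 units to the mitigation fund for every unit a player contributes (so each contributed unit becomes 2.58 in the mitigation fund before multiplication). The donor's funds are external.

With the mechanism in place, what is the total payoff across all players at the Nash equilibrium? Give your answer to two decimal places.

4295.70 billion dollars

Under the mechanism each unit contributed yields 3.7 × 2.58 / 9 = 1.0607 back to its contributor per unit of net cost, which exceeds 1, making full contribution the dominant choice for everyone.
At the Nash equilibrium everyone contributes 50. Group total payoff = 3.7 × 2.58 × 450 = 4295.70.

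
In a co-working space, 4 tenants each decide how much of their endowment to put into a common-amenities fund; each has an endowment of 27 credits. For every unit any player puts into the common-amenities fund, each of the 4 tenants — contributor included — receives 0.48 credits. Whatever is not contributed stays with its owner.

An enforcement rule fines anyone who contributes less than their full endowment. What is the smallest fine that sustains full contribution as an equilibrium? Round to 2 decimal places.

Given the others contribute fully, the best deviation is to contribute 0 (any partial contribution still incurs the fine and gives up units whose private return 0.48 is below 1).
Deviating from 27 to 0 saves 27 credits but forfeits the deviator's share of the drop in the common-amenities fund: 0.48 × 27 = 12.96.
So the deviation gain is 27 − 12.96 = 14.04, and the fine must be at least 14.04 credits to wipe it out.

14.04 credits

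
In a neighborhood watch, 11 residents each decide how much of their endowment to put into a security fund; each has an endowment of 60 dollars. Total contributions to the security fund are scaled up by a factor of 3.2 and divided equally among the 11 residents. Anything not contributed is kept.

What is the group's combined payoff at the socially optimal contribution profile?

2112.00 dollars

Each contributed unit returns 3.200 to the group as a whole (0.2909 to each of 11 players), which exceeds 1, so the social optimum is full contribution: group total = 3.200 × 660 = 2112.00.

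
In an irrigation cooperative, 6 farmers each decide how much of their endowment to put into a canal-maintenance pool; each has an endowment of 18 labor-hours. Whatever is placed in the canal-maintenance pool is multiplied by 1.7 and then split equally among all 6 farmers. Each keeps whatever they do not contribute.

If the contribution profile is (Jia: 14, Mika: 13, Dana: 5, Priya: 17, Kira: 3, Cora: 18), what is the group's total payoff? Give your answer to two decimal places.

157.00 labor-hours

Total contributed: 14 + 13 + 5 + 17 + 3 + 18 = 70; total kept: 6 × 18 − 70 = 38.
The canal-maintenance pool pays out 1.7 × 70 = 119.00 in aggregate.
Group total = 38 + 119.00 = 157.00.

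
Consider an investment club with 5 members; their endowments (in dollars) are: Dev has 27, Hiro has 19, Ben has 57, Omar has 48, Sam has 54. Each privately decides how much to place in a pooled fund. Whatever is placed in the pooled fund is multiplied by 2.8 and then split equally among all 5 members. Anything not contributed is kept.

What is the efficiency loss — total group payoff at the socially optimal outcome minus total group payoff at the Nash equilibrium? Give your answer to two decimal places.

The private return per contributed unit is 2.8/5 = 0.5600 < 1 for every player regardless of endowment, so the Nash equilibrium is zero contribution and the group total is Σ E_j = 27 + 19 + 57 + 48 + 54 = 205.
Each contributed unit returns 2.800 to the group, so the social optimum is full contribution by everyone: group total = 2.800 × 205 = 574.00.
Efficiency loss = (2.800 − 1) × 205 = 369.00.

369.00 dollars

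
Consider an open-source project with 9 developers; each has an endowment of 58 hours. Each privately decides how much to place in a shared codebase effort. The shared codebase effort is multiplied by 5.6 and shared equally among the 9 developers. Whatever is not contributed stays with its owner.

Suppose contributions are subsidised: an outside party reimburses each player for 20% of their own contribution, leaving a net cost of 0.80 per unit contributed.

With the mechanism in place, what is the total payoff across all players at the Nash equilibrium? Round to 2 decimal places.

Even with the mechanism, each unit contributed returns only (5.6/9) / 0.80 = 0.7778 per unit of net cost, so contributing nothing is still dominant.
Everyone keeps their endowment and the group total is 9 × 58 = 522.

522.00 hours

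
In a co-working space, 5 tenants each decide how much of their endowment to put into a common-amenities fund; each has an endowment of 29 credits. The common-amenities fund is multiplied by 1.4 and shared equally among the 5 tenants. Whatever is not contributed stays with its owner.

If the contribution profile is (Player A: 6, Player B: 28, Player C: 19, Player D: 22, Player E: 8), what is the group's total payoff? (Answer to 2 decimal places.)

Total contributed: 6 + 28 + 19 + 22 + 8 = 83; total kept: 5 × 29 − 83 = 62.
The common-amenities fund pays out 1.4 × 83 = 116.20 in aggregate.
Group total = 62 + 116.20 = 178.20.

178.20 credits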